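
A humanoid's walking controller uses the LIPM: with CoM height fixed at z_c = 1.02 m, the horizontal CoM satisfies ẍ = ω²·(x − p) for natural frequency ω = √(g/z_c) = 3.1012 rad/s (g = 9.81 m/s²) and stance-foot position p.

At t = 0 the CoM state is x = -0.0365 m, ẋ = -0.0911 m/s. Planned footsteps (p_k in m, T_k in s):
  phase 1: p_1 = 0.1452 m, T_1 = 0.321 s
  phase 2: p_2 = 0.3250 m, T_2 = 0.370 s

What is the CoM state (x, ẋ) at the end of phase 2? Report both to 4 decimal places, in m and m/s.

phase 1: p=0.1452, T=0.321, ωT=0.995485, cosh=1.537791, sinh=1.168246; start (x,ẋ)=(-0.036500, -0.091100) → end (x,ẋ)=(-0.168535, -0.798386)
phase 2: p=0.3250, T=0.370, ωT=1.147444, cosh=1.733789, sinh=1.416342; start (x,ẋ)=(-0.168535, -0.798386) → end (x,ẋ)=(-0.895314, -3.552014)

x = -0.8953, ẋ = -3.5520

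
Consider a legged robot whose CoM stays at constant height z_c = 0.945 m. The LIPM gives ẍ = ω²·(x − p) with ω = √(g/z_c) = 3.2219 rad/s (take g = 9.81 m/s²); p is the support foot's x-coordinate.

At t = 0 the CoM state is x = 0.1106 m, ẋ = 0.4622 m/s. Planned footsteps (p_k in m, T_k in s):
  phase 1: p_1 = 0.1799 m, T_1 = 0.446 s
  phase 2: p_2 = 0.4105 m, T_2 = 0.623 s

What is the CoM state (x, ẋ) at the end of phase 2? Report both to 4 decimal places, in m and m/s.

x = 0.6947, ẋ = 1.0373

phase 1: p=0.1799, T=0.446, ωT=1.436967, cosh=2.222781, sinh=1.985134; start (x,ẋ)=(0.110600, 0.462200) → end (x,ẋ)=(0.310640, 0.584133)
phase 2: p=0.4105, T=0.623, ωT=2.007244, cosh=3.788567, sinh=3.654208; start (x,ẋ)=(0.310640, 0.584133) → end (x,ẋ)=(0.694685, 1.037329)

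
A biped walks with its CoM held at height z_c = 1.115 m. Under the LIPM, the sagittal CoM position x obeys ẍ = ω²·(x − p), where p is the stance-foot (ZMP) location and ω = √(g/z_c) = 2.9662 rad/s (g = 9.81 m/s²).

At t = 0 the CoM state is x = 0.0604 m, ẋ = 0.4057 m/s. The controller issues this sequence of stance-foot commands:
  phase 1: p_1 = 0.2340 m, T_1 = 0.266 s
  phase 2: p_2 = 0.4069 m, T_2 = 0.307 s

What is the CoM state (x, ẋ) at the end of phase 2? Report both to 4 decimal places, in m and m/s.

phase 1: p=0.2340, T=0.266, ωT=0.789009, cosh=1.327755, sinh=0.873460; start (x,ẋ)=(0.060400, 0.405700) → end (x,ẋ)=(0.122969, 0.088897)
phase 2: p=0.4069, T=0.307, ωT=0.910623, cosh=1.444073, sinh=1.041799; start (x,ẋ)=(0.122969, 0.088897) → end (x,ẋ)=(0.028105, -0.749026)

x = 0.0281, ẋ = -0.7490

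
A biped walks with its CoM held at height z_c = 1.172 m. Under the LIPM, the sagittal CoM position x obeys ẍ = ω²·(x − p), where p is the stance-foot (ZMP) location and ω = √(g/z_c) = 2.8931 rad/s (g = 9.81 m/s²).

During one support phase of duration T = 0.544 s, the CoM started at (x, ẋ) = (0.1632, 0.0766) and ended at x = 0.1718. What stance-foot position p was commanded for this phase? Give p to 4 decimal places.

p = 0.1978

ωT = 2.8931·0.544 = 1.573846; cosh(ωT) = 2.516209, sinh(ωT) = 2.308963
x(T) = p + (x₀−p)·cosh(ωT) + (ẋ₀/ω)·sinh(ωT) ⇒ p·(1 − cosh) = x(T) − x₀·cosh − (ẋ₀/ω)·sinh
numerator   = 0.1718 − (0.1632)·2.516209 − (0.0766/2.8931)·2.308963 = -0.299979
denominator = 1 − 2.516209 = -1.516209
p = -0.299979 / -1.516209 = 0.1978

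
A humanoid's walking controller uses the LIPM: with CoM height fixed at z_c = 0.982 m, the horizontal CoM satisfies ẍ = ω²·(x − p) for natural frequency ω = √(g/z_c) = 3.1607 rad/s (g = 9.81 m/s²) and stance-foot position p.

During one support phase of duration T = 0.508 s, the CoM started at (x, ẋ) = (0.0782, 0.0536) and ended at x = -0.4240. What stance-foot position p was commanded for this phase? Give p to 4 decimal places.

ωT = 3.1607·0.508 = 1.605636; cosh(ωT) = 2.590893, sinh(ωT) = 2.390131
x(T) = p + (x₀−p)·cosh(ωT) + (ẋ₀/ω)·sinh(ωT) ⇒ p·(1 − cosh) = x(T) − x₀·cosh − (ẋ₀/ω)·sinh
numerator   = -0.4240 − (0.0782)·2.590893 − (0.0536/3.1607)·2.390131 = -0.667140
denominator = 1 − 2.590893 = -1.590893
p = -0.667140 / -1.590893 = 0.4193

p = 0.4193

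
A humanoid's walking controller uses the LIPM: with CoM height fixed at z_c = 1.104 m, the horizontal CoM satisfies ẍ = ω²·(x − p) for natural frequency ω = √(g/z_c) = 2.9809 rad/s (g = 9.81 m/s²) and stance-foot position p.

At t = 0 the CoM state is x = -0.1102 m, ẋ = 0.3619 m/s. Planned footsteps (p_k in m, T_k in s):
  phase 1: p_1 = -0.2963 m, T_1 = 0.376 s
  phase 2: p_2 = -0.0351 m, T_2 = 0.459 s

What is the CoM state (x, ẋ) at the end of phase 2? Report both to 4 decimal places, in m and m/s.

x = 1.2740, ẋ = 4.0845

phase 1: p=-0.2963, T=0.376, ωT=1.120818, cosh=1.696688, sinh=1.370675; start (x,ẋ)=(-0.110200, 0.361900) → end (x,ẋ)=(0.185862, 1.374407)
phase 2: p=-0.0351, T=0.459, ωT=1.368233, cosh=2.091480, sinh=1.836924; start (x,ẋ)=(0.185862, 1.374407) → end (x,ẋ)=(1.273991, 4.084465)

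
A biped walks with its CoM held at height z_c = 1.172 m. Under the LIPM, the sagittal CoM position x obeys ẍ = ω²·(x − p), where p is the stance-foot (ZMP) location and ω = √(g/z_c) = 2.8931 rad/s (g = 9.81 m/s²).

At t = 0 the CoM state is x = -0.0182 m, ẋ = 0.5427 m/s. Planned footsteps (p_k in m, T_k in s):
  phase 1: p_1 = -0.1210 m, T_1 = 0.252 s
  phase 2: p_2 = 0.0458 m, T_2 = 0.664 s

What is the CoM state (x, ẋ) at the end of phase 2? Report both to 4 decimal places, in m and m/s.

x = 1.5164, ẋ = 4.3425

phase 1: p=-0.1210, T=0.252, ωT=0.729061, cosh=1.277748, sinh=0.795386; start (x,ẋ)=(-0.018200, 0.542700) → end (x,ẋ)=(0.159554, 0.929990)
phase 2: p=0.0458, T=0.664, ωT=1.921018, cosh=3.487183, sinh=3.340725; start (x,ẋ)=(0.159554, 0.929990) → end (x,ẋ)=(1.516362, 4.342486)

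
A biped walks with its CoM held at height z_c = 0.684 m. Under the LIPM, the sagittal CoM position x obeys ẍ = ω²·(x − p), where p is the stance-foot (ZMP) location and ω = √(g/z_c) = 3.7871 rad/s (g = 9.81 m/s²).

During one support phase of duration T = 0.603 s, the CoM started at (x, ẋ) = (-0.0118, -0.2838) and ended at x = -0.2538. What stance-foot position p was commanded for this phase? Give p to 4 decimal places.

p = -0.0426

ωT = 3.7871·0.603 = 2.283621; cosh(ωT) = 4.957032, sinh(ωT) = 4.855117
x(T) = p + (x₀−p)·cosh(ωT) + (ẋ₀/ω)·sinh(ωT) ⇒ p·(1 − cosh) = x(T) − x₀·cosh − (ẋ₀/ω)·sinh
numerator   = -0.2538 − (-0.0118)·4.957032 − (-0.2838/3.7871)·4.855117 = 0.168529
denominator = 1 − 4.957032 = -3.957032
p = 0.168529 / -3.957032 = -0.0426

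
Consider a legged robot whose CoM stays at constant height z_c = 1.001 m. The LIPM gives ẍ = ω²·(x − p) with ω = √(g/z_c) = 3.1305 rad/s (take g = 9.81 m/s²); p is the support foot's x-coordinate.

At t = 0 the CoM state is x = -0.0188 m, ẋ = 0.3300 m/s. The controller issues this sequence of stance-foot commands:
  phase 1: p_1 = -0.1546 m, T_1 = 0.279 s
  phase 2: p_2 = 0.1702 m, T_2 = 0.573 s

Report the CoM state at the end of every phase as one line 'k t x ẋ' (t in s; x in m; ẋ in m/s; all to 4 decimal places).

1 0.2790 0.1406 0.8844
2 0.8520 0.9045 2.4614

phase 1: p=-0.1546, T=0.279, ωT=0.873410, cosh=1.406294, sinh=0.988769; start (x,ẋ)=(-0.018800, 0.330000) → end (x,ẋ)=(0.140605, 0.884424)
phase 2: p=0.1702, T=0.573, ωT=1.793776, cosh=3.089223, sinh=2.922892; start (x,ẋ)=(0.140605, 0.884424) → end (x,ẋ)=(0.904546, 2.461389)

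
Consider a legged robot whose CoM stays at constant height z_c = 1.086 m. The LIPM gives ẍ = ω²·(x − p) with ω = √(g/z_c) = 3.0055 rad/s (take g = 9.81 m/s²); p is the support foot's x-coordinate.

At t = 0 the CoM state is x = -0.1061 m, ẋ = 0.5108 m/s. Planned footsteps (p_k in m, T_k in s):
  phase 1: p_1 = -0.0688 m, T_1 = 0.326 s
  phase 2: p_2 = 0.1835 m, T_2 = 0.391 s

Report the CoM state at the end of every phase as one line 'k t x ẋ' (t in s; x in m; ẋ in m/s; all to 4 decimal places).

phase 1: p=-0.0688, T=0.326, ωT=0.979793, cosh=1.519647, sinh=1.144258; start (x,ẋ)=(-0.106100, 0.510800) → end (x,ẋ)=(0.068990, 0.647958)
phase 2: p=0.1835, T=0.391, ωT=1.175150, cosh=1.773701, sinh=1.464929; start (x,ẋ)=(0.068990, 0.647958) → end (x,ẋ)=(0.296218, 0.645113)

1 0.3260 0.0690 0.6480
2 0.7170 0.2962 0.6451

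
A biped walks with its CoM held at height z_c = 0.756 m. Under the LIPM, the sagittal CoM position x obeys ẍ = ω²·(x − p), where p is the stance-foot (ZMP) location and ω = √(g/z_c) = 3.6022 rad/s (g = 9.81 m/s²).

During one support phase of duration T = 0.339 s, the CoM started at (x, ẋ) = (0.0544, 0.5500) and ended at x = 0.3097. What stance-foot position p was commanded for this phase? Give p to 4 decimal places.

ωT = 3.6022·0.339 = 1.221146; cosh(ωT) = 1.842982, sinh(ωT) = 1.548089
x(T) = p + (x₀−p)·cosh(ωT) + (ẋ₀/ω)·sinh(ωT) ⇒ p·(1 − cosh) = x(T) − x₀·cosh − (ẋ₀/ω)·sinh
numerator   = 0.3097 − (0.0544)·1.842982 − (0.5500/3.6022)·1.548089 = -0.026927
denominator = 1 − 1.842982 = -0.842982
p = -0.026927 / -0.842982 = 0.0319

p = 0.0319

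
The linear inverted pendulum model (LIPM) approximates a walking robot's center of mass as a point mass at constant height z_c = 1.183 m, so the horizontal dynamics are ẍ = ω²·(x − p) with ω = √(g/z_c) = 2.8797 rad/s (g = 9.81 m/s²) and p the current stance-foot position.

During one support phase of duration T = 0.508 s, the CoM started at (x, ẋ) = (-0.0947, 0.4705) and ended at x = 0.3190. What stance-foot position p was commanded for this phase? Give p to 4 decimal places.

p = -0.1573

ωT = 2.8797·0.508 = 1.462888; cosh(ωT) = 2.274989, sinh(ωT) = 2.043422
x(T) = p + (x₀−p)·cosh(ωT) + (ẋ₀/ω)·sinh(ωT) ⇒ p·(1 − cosh) = x(T) − x₀·cosh − (ẋ₀/ω)·sinh
numerator   = 0.3190 − (-0.0947)·2.274989 − (0.4705/2.8797)·2.043422 = 0.200577
denominator = 1 − 2.274989 = -1.274989
p = 0.200577 / -1.274989 = -0.1573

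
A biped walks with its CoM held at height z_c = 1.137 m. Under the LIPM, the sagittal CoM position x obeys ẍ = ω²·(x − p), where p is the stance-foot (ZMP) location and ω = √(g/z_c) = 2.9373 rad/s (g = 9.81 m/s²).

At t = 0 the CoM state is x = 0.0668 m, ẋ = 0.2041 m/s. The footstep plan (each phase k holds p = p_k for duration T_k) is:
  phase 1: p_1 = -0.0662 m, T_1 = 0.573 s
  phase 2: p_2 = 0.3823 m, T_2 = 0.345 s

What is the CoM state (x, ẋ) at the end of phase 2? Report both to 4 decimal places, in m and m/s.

x = 1.1864, ẋ = 2.8274

phase 1: p=-0.0662, T=0.573, ωT=1.683073, cosh=2.783936, sinh=2.598134; start (x,ẋ)=(0.066800, 0.204100) → end (x,ẋ)=(0.484596, 1.583190)
phase 2: p=0.3823, T=0.345, ωT=1.013368, cosh=1.558930, sinh=1.195935; start (x,ẋ)=(0.484596, 1.583190) → end (x,ẋ)=(1.186376, 2.827431)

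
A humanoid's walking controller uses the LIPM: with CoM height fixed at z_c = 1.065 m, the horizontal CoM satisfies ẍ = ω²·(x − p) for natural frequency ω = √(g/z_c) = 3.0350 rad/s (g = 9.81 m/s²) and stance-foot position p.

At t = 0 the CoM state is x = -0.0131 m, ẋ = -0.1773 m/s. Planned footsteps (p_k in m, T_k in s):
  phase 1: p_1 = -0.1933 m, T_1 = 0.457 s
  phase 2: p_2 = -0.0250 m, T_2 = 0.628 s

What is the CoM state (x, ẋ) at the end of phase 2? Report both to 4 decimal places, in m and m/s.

x = 1.0403, ẋ = 3.2822

phase 1: p=-0.1933, T=0.457, ωT=1.386995, cosh=2.126314, sinh=1.876489; start (x,ẋ)=(-0.013100, -0.177300) → end (x,ẋ)=(0.080240, 0.649270)
phase 2: p=-0.0250, T=0.628, ωT=1.905980, cosh=3.437336, sinh=3.288660; start (x,ẋ)=(0.080240, 0.649270) → end (x,ẋ)=(1.040280, 3.282169)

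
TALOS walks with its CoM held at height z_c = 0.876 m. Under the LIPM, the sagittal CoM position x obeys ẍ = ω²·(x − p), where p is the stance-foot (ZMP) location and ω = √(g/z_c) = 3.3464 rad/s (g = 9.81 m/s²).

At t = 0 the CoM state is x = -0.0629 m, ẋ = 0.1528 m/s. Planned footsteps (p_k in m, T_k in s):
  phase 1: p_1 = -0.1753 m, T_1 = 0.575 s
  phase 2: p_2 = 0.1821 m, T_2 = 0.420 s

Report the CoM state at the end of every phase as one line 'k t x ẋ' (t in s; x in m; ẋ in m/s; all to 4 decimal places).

phase 1: p=-0.1753, T=0.575, ωT=1.924180, cosh=3.497763, sinh=3.351767; start (x,ẋ)=(-0.062900, 0.152800) → end (x,ẋ)=(0.370894, 1.795176)
phase 2: p=0.1821, T=0.420, ωT=1.405488, cosh=2.161382, sinh=1.916134; start (x,ẋ)=(0.370894, 1.795176) → end (x,ẋ)=(1.618065, 5.090634)

1 0.5750 0.3709 1.7952
2 0.9950 1.6181 5.0906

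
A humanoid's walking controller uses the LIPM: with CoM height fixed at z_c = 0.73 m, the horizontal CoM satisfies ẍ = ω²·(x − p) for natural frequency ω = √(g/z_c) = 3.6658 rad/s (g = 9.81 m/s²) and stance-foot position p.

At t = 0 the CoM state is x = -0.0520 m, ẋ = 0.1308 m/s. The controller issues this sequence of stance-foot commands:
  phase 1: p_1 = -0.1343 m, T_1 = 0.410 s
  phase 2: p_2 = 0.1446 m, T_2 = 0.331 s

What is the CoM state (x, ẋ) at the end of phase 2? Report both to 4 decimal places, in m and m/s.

phase 1: p=-0.1343, T=0.410, ωT=1.502978, cosh=2.358761, sinh=2.136294; start (x,ẋ)=(-0.052000, 0.130800) → end (x,ẋ)=(0.136051, 0.953036)
phase 2: p=0.1446, T=0.331, ωT=1.213380, cosh=1.831015, sinh=1.533823; start (x,ẋ)=(0.136051, 0.953036) → end (x,ẋ)=(0.527712, 1.696957)

x = 0.5277, ẋ = 1.6970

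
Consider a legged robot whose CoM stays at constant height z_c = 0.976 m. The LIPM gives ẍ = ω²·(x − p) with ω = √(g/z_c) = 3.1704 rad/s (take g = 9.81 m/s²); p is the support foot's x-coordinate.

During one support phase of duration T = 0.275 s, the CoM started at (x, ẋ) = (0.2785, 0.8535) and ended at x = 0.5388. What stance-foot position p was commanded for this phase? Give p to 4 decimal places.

ωT = 3.1704·0.275 = 0.871860; cosh(ωT) = 1.404764, sinh(ωT) = 0.986591
x(T) = p + (x₀−p)·cosh(ωT) + (ẋ₀/ω)·sinh(ωT) ⇒ p·(1 − cosh) = x(T) − x₀·cosh − (ẋ₀/ω)·sinh
numerator   = 0.5388 − (0.2785)·1.404764 − (0.8535/3.1704)·0.986591 = -0.118026
denominator = 1 − 1.404764 = -0.404764
p = -0.118026 / -0.404764 = 0.2916

p = 0.2916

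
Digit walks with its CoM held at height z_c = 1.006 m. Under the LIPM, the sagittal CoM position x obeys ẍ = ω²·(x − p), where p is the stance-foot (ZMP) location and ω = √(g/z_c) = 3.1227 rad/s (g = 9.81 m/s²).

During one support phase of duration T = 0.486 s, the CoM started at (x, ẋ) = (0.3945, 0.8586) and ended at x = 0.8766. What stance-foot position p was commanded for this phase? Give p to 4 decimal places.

ωT = 3.1227·0.486 = 1.517632; cosh(ωT) = 2.390321, sinh(ωT) = 2.171091
x(T) = p + (x₀−p)·cosh(ωT) + (ẋ₀/ω)·sinh(ωT) ⇒ p·(1 − cosh) = x(T) − x₀·cosh − (ẋ₀/ω)·sinh
numerator   = 0.8766 − (0.3945)·2.390321 − (0.8586/3.1227)·2.171091 = -0.663333
denominator = 1 − 2.390321 = -1.390321
p = -0.663333 / -1.390321 = 0.4771

p = 0.4771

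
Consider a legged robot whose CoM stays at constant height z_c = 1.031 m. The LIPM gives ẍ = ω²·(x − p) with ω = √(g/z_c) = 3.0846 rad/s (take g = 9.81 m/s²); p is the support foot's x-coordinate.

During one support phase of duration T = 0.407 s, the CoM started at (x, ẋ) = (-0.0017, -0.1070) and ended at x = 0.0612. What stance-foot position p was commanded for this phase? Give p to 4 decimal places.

ωT = 3.0846·0.407 = 1.255432; cosh(ωT) = 1.897154, sinh(ωT) = 1.612201
x(T) = p + (x₀−p)·cosh(ωT) + (ẋ₀/ω)·sinh(ωT) ⇒ p·(1 − cosh) = x(T) − x₀·cosh − (ẋ₀/ω)·sinh
numerator   = 0.0612 − (-0.0017)·1.897154 − (-0.1070/3.0846)·1.612201 = 0.120350
denominator = 1 − 1.897154 = -0.897154
p = 0.120350 / -0.897154 = -0.1341

p = -0.1341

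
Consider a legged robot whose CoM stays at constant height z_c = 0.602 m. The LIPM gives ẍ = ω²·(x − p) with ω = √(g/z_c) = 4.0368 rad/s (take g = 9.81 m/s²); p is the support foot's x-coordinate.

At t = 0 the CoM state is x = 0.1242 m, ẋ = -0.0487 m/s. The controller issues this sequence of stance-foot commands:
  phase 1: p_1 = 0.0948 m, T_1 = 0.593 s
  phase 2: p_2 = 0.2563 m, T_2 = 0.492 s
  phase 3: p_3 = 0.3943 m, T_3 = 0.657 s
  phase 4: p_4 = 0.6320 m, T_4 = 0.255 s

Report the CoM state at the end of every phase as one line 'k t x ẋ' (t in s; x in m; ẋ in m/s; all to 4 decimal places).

1 0.5930 0.1917 0.3757
2 1.0850 0.3490 0.4617
3 1.7420 0.8788 2.0012
4 1.9970 1.6269 4.3750

phase 1: p=0.0948, T=0.593, ωT=2.393822, cosh=5.523285, sinh=5.432005; start (x,ẋ)=(0.124200, -0.048700) → end (x,ẋ)=(0.191653, 0.375697)
phase 2: p=0.2563, T=0.492, ωT=1.986106, cosh=3.712164, sinh=3.574935; start (x,ẋ)=(0.191653, 0.375697) → end (x,ẋ)=(0.349031, 0.461705)
phase 3: p=0.3943, T=0.657, ωT=2.652178, cosh=7.127696, sinh=7.057198; start (x,ẋ)=(0.349031, 0.461705) → end (x,ẋ)=(0.878797, 2.001248)
phase 4: p=0.6320, T=0.255, ωT=1.029384, cosh=1.578284, sinh=1.221057; start (x,ẋ)=(0.878797, 2.001248) → end (x,ẋ)=(1.626855, 4.375038)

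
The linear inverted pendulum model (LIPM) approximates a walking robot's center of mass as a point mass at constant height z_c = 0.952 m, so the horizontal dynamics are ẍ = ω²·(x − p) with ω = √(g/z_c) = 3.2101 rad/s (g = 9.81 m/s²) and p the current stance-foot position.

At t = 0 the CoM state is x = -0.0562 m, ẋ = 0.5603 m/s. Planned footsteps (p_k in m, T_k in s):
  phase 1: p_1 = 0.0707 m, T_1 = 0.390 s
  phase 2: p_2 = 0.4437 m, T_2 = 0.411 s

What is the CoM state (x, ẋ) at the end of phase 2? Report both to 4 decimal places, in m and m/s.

x = -0.0037, ẋ = -1.0422

phase 1: p=0.0707, T=0.390, ωT=1.251939, cosh=1.891534, sinh=1.605584; start (x,ẋ)=(-0.056200, 0.560300) → end (x,ẋ)=(0.110908, 0.405773)
phase 2: p=0.4437, T=0.411, ωT=1.319351, cosh=2.004151, sinh=1.736842; start (x,ẋ)=(0.110908, 0.405773) → end (x,ẋ)=(-0.003721, -1.042233)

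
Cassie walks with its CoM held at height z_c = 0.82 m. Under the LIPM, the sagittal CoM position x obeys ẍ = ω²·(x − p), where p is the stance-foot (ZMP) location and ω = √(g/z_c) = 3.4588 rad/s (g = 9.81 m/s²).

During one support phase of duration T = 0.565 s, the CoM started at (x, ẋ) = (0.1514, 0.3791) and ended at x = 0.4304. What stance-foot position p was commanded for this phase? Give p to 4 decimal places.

p = 0.1899

ωT = 3.4588·0.565 = 1.954222; cosh(ωT) = 3.600050, sinh(ωT) = 3.458375
x(T) = p + (x₀−p)·cosh(ωT) + (ẋ₀/ω)·sinh(ωT) ⇒ p·(1 − cosh) = x(T) − x₀·cosh − (ẋ₀/ω)·sinh
numerator   = 0.4304 − (0.1514)·3.600050 − (0.3791/3.4588)·3.458375 = -0.493701
denominator = 1 − 3.600050 = -2.600050
p = -0.493701 / -2.600050 = 0.1899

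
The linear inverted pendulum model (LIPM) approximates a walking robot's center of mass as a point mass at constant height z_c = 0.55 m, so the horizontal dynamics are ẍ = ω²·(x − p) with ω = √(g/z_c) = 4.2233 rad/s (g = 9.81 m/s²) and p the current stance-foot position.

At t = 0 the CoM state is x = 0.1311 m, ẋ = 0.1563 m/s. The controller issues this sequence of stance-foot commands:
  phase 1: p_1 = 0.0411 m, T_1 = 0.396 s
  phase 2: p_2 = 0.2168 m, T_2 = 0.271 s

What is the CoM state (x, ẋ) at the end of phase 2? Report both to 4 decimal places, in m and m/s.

phase 1: p=0.0411, T=0.396, ωT=1.672427, cosh=2.756433, sinh=2.568642; start (x,ẋ)=(0.131100, 0.156300) → end (x,ẋ)=(0.384242, 1.407164)
phase 2: p=0.2168, T=0.271, ωT=1.144514, cosh=1.729647, sinh=1.411268; start (x,ẋ)=(0.384242, 1.407164) → end (x,ẋ)=(0.976636, 3.431884)

x = 0.9766, ẋ = 3.4319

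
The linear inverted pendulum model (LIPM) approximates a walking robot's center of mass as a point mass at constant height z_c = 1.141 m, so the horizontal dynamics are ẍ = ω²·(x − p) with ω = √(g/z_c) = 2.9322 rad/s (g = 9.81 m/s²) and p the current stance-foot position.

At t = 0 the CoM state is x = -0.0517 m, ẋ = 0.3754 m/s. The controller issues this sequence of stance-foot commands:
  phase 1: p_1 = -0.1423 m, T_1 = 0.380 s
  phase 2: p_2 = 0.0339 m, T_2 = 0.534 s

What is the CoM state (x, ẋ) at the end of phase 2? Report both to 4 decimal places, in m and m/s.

x = 1.1869, ẋ = 3.4963

phase 1: p=-0.1423, T=0.380, ωT=1.114236, cosh=1.687703, sinh=1.359537; start (x,ẋ)=(-0.051700, 0.375400) → end (x,ẋ)=(0.184663, 0.994734)
phase 2: p=0.0339, T=0.534, ωT=1.565795, cosh=2.497700, sinh=2.288778; start (x,ẋ)=(0.184663, 0.994734) → end (x,ẋ)=(1.186917, 3.496341)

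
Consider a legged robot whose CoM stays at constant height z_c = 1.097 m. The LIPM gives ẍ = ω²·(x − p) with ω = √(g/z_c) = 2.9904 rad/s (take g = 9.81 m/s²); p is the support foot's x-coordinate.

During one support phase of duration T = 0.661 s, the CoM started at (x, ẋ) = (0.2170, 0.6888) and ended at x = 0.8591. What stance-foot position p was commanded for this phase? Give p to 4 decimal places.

p = 0.2817

ωT = 2.9904·0.661 = 1.976654; cosh(ωT) = 3.678542, sinh(ωT) = 3.540010
x(T) = p + (x₀−p)·cosh(ωT) + (ẋ₀/ω)·sinh(ωT) ⇒ p·(1 − cosh) = x(T) − x₀·cosh − (ẋ₀/ω)·sinh
numerator   = 0.8591 − (0.2170)·3.678542 − (0.6888/2.9904)·3.540010 = -0.754539
denominator = 1 − 3.678542 = -2.678542
p = -0.754539 / -2.678542 = 0.2817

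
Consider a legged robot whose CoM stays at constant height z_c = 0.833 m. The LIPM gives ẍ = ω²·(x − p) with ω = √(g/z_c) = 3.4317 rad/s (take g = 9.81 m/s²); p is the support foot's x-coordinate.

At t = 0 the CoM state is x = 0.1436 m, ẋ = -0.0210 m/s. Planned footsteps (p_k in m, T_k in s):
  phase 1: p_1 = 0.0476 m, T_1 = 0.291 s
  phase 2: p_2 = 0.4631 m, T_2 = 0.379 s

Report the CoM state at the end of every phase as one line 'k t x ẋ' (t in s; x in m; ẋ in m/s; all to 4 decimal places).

1 0.2910 0.1884 0.3541
2 0.6700 0.0968 -0.9039

phase 1: p=0.0476, T=0.291, ωT=0.998625, cosh=1.541466, sinh=1.173080; start (x,ẋ)=(0.143600, -0.021000) → end (x,ẋ)=(0.188402, 0.354092)
phase 2: p=0.4631, T=0.379, ωT=1.300614, cosh=1.971958, sinh=1.699593; start (x,ẋ)=(0.188402, 0.354092) → end (x,ẋ)=(0.096776, -0.903918)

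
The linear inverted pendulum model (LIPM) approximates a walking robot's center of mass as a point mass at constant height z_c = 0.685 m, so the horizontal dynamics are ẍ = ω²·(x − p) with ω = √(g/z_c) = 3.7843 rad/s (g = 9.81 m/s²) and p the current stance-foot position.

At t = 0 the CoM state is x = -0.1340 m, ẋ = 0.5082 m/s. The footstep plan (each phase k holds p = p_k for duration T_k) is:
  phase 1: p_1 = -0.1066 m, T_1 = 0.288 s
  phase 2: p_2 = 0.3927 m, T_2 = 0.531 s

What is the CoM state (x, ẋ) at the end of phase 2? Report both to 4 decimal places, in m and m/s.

phase 1: p=-0.1066, T=0.288, ωT=1.089878, cosh=1.655085, sinh=1.318828; start (x,ẋ)=(-0.134000, 0.508200) → end (x,ẋ)=(0.025158, 0.704365)
phase 2: p=0.3927, T=0.531, ωT=2.009463, cosh=3.796687, sinh=3.662626; start (x,ẋ)=(0.025158, 0.704365) → end (x,ẋ)=(-0.321023, -2.420050)

x = -0.3210, ẋ = -2.4200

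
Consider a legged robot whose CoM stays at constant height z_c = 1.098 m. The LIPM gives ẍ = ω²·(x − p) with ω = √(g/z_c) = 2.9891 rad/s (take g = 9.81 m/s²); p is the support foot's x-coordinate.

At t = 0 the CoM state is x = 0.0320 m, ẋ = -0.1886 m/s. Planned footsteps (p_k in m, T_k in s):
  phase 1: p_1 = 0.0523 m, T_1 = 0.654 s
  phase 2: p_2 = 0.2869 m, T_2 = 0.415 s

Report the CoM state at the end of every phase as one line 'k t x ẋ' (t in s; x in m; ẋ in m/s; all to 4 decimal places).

phase 1: p=0.0523, T=0.654, ωT=1.954871, cosh=3.602297, sinh=3.460714; start (x,ẋ)=(0.032000, -0.188600) → end (x,ẋ)=(-0.239184, -0.889385)
phase 2: p=0.2869, T=0.415, ωT=1.240476, cosh=1.873253, sinh=1.584007; start (x,ẋ)=(-0.239184, -0.889385) → end (x,ẋ)=(-1.169898, -4.156920)

1 0.6540 -0.2392 -0.8894
2 1.0690 -1.1699 -4.1569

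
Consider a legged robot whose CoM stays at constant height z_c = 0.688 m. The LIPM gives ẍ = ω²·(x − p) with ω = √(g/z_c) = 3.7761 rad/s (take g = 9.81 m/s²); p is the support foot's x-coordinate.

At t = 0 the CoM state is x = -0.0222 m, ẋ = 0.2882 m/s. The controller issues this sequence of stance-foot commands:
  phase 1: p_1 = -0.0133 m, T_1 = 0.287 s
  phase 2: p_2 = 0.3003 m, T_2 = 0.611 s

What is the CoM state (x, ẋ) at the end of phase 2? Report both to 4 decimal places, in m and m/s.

phase 1: p=-0.0133, T=0.287, ωT=1.083741, cosh=1.647021, sinh=1.308694; start (x,ẋ)=(-0.022200, 0.288200) → end (x,ẋ)=(0.071924, 0.430690)
phase 2: p=0.3003, T=0.611, ωT=2.307197, cosh=5.072883, sinh=4.973343; start (x,ẋ)=(0.071924, 0.430690) → end (x,ẋ)=(-0.290982, -2.104029)

x = -0.2910, ẋ = -2.1040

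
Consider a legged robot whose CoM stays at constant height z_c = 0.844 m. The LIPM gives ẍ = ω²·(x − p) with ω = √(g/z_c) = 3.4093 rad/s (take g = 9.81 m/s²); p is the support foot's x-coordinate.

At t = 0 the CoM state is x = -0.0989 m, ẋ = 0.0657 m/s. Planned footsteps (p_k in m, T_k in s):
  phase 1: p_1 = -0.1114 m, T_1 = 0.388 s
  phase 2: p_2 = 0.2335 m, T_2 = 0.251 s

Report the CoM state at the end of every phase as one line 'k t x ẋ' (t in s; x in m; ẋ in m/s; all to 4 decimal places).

1 0.3880 -0.0527 0.2064
2 0.6390 -0.1056 -0.6539

phase 1: p=-0.1114, T=0.388, ωT=1.322808, cosh=2.010168, sinh=1.743782; start (x,ẋ)=(-0.098900, 0.065700) → end (x,ẋ)=(-0.052669, 0.206381)
phase 2: p=0.2335, T=0.251, ωT=0.855734, cosh=1.389036, sinh=0.964065; start (x,ẋ)=(-0.052669, 0.206381) → end (x,ẋ)=(-0.105639, -0.653905)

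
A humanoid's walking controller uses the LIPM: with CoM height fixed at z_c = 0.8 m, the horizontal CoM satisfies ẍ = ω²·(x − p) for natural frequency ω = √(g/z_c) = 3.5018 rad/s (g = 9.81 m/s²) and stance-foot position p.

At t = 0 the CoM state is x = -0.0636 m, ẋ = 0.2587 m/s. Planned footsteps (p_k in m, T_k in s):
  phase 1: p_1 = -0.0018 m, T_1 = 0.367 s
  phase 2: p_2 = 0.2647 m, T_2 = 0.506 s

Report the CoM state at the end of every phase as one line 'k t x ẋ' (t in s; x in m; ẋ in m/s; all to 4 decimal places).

1 0.3670 0.0013 0.1422
2 0.8730 -0.4165 -2.2045

phase 1: p=-0.0018, T=0.367, ωT=1.285161, cosh=1.945927, sinh=1.669321; start (x,ẋ)=(-0.063600, 0.258700) → end (x,ẋ)=(0.001265, 0.142152)
phase 2: p=0.2647, T=0.506, ωT=1.771911, cosh=3.026045, sinh=2.856037; start (x,ẋ)=(0.001265, 0.142152) → end (x,ẋ)=(-0.416529, -2.204528)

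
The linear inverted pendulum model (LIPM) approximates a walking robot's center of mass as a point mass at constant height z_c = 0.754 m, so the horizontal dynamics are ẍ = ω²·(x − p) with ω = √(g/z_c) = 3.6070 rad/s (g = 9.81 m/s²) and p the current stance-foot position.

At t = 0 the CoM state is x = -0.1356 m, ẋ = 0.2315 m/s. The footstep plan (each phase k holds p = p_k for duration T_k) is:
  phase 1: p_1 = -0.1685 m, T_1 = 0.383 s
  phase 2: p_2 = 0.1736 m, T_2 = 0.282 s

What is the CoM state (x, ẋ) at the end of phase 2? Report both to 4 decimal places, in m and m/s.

x = 0.1717, ẋ = 0.4495

phase 1: p=-0.1685, T=0.383, ωT=1.381481, cosh=2.116000, sinh=1.864793; start (x,ẋ)=(-0.135600, 0.231500) → end (x,ẋ)=(0.020800, 0.711149)
phase 2: p=0.1736, T=0.282, ωT=1.017174, cosh=1.563492, sinh=1.201877; start (x,ẋ)=(0.020800, 0.711149) → end (x,ẋ)=(0.171659, 0.449464)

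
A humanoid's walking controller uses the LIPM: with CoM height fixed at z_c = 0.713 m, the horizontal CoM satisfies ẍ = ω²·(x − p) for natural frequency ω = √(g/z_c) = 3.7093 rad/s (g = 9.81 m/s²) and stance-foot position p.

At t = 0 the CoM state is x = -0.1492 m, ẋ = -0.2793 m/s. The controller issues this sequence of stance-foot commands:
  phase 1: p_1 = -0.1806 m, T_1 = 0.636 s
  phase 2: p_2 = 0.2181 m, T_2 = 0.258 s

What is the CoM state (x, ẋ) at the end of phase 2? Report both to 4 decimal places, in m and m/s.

x = -0.9804, ẋ = -3.8918

phase 1: p=-0.1806, T=0.636, ωT=2.359115, cosh=5.338042, sinh=5.243538; start (x,ẋ)=(-0.149200, -0.279300) → end (x,ẋ)=(-0.407809, -0.880190)
phase 2: p=0.2181, T=0.258, ωT=0.956999, cosh=1.493958, sinh=1.109914; start (x,ẋ)=(-0.407809, -0.880190) → end (x,ẋ)=(-0.980356, -3.891837)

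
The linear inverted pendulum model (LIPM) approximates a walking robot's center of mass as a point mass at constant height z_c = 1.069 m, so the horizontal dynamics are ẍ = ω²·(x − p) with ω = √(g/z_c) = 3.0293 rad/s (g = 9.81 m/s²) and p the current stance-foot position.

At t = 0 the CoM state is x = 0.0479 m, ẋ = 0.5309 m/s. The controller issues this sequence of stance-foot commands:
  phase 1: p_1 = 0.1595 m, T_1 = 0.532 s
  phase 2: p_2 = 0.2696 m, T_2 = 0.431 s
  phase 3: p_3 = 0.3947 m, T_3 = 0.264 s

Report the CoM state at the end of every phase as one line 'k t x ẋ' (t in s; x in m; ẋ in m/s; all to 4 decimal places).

phase 1: p=0.1595, T=0.532, ωT=1.611588, cosh=2.605165, sinh=2.405595; start (x,ẋ)=(0.047900, 0.530900) → end (x,ẋ)=(0.290356, 0.569823)
phase 2: p=0.2696, T=0.431, ωT=1.305628, cosh=1.980505, sinh=1.709502; start (x,ẋ)=(0.290356, 0.569823) → end (x,ẋ)=(0.632272, 1.236025)
phase 3: p=0.3947, T=0.264, ωT=0.799735, cosh=1.337200, sinh=0.887752; start (x,ẋ)=(0.632272, 1.236025) → end (x,ẋ)=(1.074604, 2.291705)

1 0.5320 0.2904 0.5698
2 0.9630 0.6323 1.2360
3 1.2270 1.0746 2.2917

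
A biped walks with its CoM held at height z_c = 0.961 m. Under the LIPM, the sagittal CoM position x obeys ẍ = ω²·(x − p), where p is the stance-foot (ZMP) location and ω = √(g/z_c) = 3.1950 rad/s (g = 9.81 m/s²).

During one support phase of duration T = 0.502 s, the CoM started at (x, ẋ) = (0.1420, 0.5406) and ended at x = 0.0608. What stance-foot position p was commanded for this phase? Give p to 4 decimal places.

ωT = 3.1950·0.502 = 1.603890; cosh(ωT) = 2.586725, sinh(ωT) = 2.385612
x(T) = p + (x₀−p)·cosh(ωT) + (ẋ₀/ω)·sinh(ωT) ⇒ p·(1 − cosh) = x(T) − x₀·cosh − (ẋ₀/ω)·sinh
numerator   = 0.0608 − (0.1420)·2.586725 − (0.5406/3.1950)·2.385612 = -0.710165
denominator = 1 − 2.586725 = -1.586725
p = -0.710165 / -1.586725 = 0.4476

p = 0.4476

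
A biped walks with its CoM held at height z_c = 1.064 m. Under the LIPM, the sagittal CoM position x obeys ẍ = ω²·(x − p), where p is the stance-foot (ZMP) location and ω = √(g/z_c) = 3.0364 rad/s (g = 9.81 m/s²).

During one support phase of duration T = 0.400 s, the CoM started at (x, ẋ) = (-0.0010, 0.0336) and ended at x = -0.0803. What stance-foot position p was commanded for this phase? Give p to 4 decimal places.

p = 0.1146

ωT = 3.0364·0.400 = 1.214560; cosh(ωT) = 1.832826, sinh(ωT) = 1.535985
x(T) = p + (x₀−p)·cosh(ωT) + (ẋ₀/ω)·sinh(ωT) ⇒ p·(1 − cosh) = x(T) − x₀·cosh − (ẋ₀/ω)·sinh
numerator   = -0.0803 − (-0.0010)·1.832826 − (0.0336/3.0364)·1.535985 = -0.095464
denominator = 1 − 1.832826 = -0.832826
p = -0.095464 / -0.832826 = 0.1146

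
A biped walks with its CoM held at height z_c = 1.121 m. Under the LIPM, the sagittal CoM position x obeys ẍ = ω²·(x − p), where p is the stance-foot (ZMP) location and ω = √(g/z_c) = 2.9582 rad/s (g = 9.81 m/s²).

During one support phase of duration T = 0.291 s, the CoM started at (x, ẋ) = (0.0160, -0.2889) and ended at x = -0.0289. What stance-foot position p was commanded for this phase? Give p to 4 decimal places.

p = -0.1108

ωT = 2.9582·0.291 = 0.860836; cosh(ωT) = 1.393973, sinh(ωT) = 0.971165
x(T) = p + (x₀−p)·cosh(ωT) + (ẋ₀/ω)·sinh(ωT) ⇒ p·(1 − cosh) = x(T) − x₀·cosh − (ẋ₀/ω)·sinh
numerator   = -0.0289 − (0.0160)·1.393973 − (-0.2889/2.9582)·0.971165 = 0.043641
denominator = 1 − 1.393973 = -0.393973
p = 0.043641 / -0.393973 = -0.1108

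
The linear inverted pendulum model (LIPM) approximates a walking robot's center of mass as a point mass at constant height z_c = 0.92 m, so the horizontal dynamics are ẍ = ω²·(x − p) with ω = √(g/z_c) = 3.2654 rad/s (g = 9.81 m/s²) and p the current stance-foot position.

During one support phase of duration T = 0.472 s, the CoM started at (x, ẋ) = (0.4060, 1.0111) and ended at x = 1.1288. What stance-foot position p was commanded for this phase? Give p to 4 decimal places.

ωT = 3.2654·0.472 = 1.541269; cosh(ωT) = 2.442311, sinh(ωT) = 2.228202
x(T) = p + (x₀−p)·cosh(ωT) + (ẋ₀/ω)·sinh(ωT) ⇒ p·(1 − cosh) = x(T) − x₀·cosh − (ẋ₀/ω)·sinh
numerator   = 1.1288 − (0.4060)·2.442311 − (1.0111/3.2654)·2.228202 = -0.552720
denominator = 1 − 2.442311 = -1.442311
p = -0.552720 / -1.442311 = 0.3832

p = 0.3832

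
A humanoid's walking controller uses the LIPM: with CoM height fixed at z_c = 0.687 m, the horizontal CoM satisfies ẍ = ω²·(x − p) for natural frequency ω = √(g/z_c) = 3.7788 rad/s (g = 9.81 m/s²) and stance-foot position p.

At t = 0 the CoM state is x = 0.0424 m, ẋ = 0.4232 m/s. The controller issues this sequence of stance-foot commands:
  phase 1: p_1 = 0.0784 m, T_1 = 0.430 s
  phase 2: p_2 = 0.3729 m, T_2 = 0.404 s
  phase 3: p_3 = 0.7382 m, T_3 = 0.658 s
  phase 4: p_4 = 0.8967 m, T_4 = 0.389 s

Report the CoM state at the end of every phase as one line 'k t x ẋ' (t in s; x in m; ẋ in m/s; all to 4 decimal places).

1 0.4300 0.2568 0.7841
2 0.8340 0.5480 0.9275
3 1.4920 1.0524 1.3241
4 1.8810 1.9747 4.2429

phase 1: p=0.0784, T=0.430, ωT=1.624884, cosh=2.637382, sinh=2.440448; start (x,ẋ)=(0.042400, 0.423200) → end (x,ẋ)=(0.256768, 0.784149)
phase 2: p=0.3729, T=0.404, ωT=1.526635, cosh=2.409965, sinh=2.192699; start (x,ẋ)=(0.256768, 0.784149) → end (x,ẋ)=(0.548039, 0.927528)
phase 3: p=0.7382, T=0.658, ωT=2.486450, cosh=6.050872, sinh=5.967667; start (x,ẋ)=(0.548039, 0.927528) → end (x,ẋ)=(1.052357, 1.324101)
phase 4: p=0.8967, T=0.389, ωT=1.469953, cosh=2.289484, sinh=2.059548; start (x,ẋ)=(1.052357, 1.324101) → end (x,ẋ)=(1.974745, 4.242927)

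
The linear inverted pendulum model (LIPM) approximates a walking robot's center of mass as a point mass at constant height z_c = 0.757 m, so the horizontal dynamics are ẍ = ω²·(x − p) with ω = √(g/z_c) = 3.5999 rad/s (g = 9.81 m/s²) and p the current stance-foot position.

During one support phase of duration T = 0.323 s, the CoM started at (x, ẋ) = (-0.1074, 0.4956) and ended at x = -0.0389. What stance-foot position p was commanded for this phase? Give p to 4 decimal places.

ωT = 3.5999·0.323 = 1.162768; cosh(ωT) = 1.755697, sinh(ωT) = 1.443077
x(T) = p + (x₀−p)·cosh(ωT) + (ẋ₀/ω)·sinh(ωT) ⇒ p·(1 − cosh) = x(T) − x₀·cosh − (ẋ₀/ω)·sinh
numerator   = -0.0389 − (-0.1074)·1.755697 − (0.4956/3.5999)·1.443077 = -0.049007
denominator = 1 − 1.755697 = -0.755697
p = -0.049007 / -0.755697 = 0.0649

p = 0.0649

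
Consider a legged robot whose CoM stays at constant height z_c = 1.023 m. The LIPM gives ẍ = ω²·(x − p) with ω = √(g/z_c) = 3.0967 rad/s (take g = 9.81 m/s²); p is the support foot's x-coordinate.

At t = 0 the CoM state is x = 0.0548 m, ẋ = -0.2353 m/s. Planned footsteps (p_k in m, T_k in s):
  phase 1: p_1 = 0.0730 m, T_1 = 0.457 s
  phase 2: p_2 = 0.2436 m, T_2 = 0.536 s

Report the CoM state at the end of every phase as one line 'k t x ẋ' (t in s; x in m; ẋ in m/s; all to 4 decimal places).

1 0.4570 -0.1139 -0.6222
2 0.9930 -1.2394 -4.5002

phase 1: p=0.0730, T=0.457, ωT=1.415192, cosh=2.180078, sinh=1.937199; start (x,ẋ)=(0.054800, -0.235300) → end (x,ẋ)=(-0.113874, -0.622153)
phase 2: p=0.2436, T=0.536, ωT=1.659831, cosh=2.724297, sinh=2.534126; start (x,ẋ)=(-0.113874, -0.622153) → end (x,ẋ)=(-1.239392, -4.500178)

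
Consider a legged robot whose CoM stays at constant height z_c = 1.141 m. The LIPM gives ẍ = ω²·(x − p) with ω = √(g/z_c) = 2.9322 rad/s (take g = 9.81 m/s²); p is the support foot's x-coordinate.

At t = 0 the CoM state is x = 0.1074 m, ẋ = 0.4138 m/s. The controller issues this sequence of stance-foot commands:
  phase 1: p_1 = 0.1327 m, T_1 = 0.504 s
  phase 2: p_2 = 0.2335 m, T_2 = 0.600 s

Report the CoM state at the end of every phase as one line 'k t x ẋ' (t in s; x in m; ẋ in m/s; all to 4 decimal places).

1 0.5040 0.3676 0.8000
2 1.1040 1.4033 3.5001

phase 1: p=0.1327, T=0.504, ωT=1.477829, cosh=2.305775, sinh=2.077643; start (x,ẋ)=(0.107400, 0.413800) → end (x,ẋ)=(0.367566, 0.800001)
phase 2: p=0.2335, T=0.600, ωT=1.759320, cosh=2.990324, sinh=2.818162; start (x,ẋ)=(0.367566, 0.800001) → end (x,ẋ)=(1.403289, 3.500108)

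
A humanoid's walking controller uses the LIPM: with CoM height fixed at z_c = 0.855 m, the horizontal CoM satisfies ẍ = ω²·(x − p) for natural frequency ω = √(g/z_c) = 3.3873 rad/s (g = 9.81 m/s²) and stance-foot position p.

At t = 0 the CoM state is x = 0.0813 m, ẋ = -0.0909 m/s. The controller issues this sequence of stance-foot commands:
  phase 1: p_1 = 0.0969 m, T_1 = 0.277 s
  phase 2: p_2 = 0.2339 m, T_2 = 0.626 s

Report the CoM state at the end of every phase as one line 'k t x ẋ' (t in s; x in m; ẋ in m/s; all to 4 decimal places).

1 0.2770 0.0449 -0.1911
2 0.9030 -0.7969 -3.4379

phase 1: p=0.0969, T=0.277, ωT=0.938282, cosh=1.473443, sinh=1.082144; start (x,ẋ)=(0.081300, -0.090900) → end (x,ẋ)=(0.044874, -0.191119)
phase 2: p=0.2339, T=0.626, ωT=2.120450, cosh=4.227432, sinh=4.107454; start (x,ẋ)=(0.044874, -0.191119) → end (x,ẋ)=(-0.796944, -3.437888)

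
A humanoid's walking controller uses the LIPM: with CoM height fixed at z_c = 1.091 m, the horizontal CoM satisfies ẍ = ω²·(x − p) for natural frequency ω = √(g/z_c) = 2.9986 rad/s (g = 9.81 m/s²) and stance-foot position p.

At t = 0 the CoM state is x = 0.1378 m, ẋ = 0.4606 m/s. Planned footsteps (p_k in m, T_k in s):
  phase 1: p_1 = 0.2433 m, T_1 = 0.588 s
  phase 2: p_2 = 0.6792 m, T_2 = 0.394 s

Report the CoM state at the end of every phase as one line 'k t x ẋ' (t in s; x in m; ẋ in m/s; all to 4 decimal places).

phase 1: p=0.2433, T=0.588, ωT=1.763177, cosh=3.001215, sinh=2.829716; start (x,ẋ)=(0.137800, 0.460600) → end (x,ẋ)=(0.361330, 0.487173)
phase 2: p=0.6792, T=0.394, ωT=1.181448, cosh=1.782963, sinh=1.476129; start (x,ẋ)=(0.361330, 0.487173) → end (x,ẋ)=(0.352272, -0.538382)

1 0.5880 0.3613 0.4872
2 0.9820 0.3523 -0.5384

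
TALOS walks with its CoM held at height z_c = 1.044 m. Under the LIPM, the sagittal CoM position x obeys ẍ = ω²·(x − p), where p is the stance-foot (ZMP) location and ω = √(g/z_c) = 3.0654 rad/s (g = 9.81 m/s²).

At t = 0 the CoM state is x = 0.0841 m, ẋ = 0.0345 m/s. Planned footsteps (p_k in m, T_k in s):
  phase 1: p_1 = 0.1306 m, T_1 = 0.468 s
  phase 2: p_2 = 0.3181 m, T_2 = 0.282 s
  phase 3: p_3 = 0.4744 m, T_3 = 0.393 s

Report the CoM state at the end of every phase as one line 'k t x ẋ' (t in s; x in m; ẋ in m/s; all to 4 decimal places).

phase 1: p=0.1306, T=0.468, ωT=1.434607, cosh=2.218102, sinh=1.979893; start (x,ẋ)=(0.084100, 0.034500) → end (x,ẋ)=(0.049741, -0.205692)
phase 2: p=0.3181, T=0.282, ωT=0.864443, cosh=1.397485, sinh=0.976198; start (x,ẋ)=(0.049741, -0.205692) → end (x,ẋ)=(-0.122431, -1.090498)
phase 3: p=0.4744, T=0.393, ωT=1.204702, cosh=1.817773, sinh=1.517992; start (x,ẋ)=(-0.122431, -1.090498) → end (x,ẋ)=(-1.150521, -4.759485)

1 0.4680 0.0497 -0.2057
2 0.7500 -0.1224 -1.0905
3 1.1430 -1.1505 -4.7595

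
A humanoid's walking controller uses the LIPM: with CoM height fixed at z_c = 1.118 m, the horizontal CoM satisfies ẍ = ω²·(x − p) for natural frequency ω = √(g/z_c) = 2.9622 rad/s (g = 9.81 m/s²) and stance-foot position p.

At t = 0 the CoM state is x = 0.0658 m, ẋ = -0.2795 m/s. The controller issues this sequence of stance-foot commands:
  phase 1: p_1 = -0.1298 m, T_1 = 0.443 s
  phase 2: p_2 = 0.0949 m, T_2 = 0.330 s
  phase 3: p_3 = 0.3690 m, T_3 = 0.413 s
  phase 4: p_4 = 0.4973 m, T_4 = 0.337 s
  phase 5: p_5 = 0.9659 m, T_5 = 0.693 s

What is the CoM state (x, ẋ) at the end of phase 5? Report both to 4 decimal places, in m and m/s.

phase 1: p=-0.1298, T=0.443, ωT=1.312255, cosh=1.991876, sinh=1.722663; start (x,ẋ)=(0.065800, -0.279500) → end (x,ẋ)=(0.097268, 0.441393)
phase 2: p=0.0949, T=0.330, ωT=0.977526, cosh=1.517057, sinh=1.140816; start (x,ẋ)=(0.097268, 0.441393) → end (x,ẋ)=(0.268484, 0.677620)
phase 3: p=0.3690, T=0.413, ωT=1.223389, cosh=1.846458, sinh=1.552227; start (x,ẋ)=(0.268484, 0.677620) → end (x,ẋ)=(0.538482, 0.789023)
phase 4: p=0.4973, T=0.337, ωT=0.998261, cosh=1.541040, sinh=1.172520; start (x,ẋ)=(0.538482, 0.789023) → end (x,ẋ)=(0.873079, 1.358949)
phase 5: p=0.9659, T=0.693, ωT=2.052805, cosh=3.959046, sinh=3.830672; start (x,ẋ)=(0.873079, 1.358949) → end (x,ẋ)=(2.355790, 4.326883)

x = 2.3558, ẋ = 4.3269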